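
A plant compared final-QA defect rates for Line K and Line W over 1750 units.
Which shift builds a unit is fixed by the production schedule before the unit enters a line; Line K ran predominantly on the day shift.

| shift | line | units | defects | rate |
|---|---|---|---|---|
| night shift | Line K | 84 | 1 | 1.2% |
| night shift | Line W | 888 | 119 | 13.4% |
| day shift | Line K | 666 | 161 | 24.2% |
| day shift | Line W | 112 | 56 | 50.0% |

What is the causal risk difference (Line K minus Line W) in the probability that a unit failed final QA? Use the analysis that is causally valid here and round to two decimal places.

-0.18

Nothing the line does changes shift; the imbalance is an allocation artefact. With shift also predicting the outcome, the pooled figure is confounded, and the within-stratum comparison is the causal one.
Adjusting over the population distribution of shift: 0.555·(0.012−0.134) + 0.445·(0.242−0.500) = -0.183.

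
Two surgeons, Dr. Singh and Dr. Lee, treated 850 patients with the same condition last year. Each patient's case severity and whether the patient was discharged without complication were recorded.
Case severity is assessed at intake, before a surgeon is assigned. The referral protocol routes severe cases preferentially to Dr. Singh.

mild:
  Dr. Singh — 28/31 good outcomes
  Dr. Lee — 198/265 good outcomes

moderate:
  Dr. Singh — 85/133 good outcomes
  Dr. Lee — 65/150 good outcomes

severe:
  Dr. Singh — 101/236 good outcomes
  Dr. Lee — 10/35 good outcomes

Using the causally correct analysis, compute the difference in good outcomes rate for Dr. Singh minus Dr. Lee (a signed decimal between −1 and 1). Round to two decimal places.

+0.17

The imbalance in case severity arose from how patients were allocated, not from anything the surgeon did; and case severity independently affects the outcome. The pooled gap is confounded — condition on case severity.
Adjusting over the population distribution of case severity: 0.348·(0.903−0.747) + 0.333·(0.639−0.433) + 0.319·(0.428−0.286) = +0.168.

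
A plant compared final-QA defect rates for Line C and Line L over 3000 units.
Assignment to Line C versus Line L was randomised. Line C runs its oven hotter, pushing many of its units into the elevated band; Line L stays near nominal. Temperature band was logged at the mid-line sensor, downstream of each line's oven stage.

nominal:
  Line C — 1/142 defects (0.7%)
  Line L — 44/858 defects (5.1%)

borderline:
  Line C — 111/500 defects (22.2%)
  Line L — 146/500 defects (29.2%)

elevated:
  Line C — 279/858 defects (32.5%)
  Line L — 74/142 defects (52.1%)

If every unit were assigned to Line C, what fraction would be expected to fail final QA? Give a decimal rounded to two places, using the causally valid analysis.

Within every in-process temperature band level Line C has the lower rate, yet pooled Line L does — Simpson's reversal.
In-process temperature band here is a post-treatment variable shaped by the line; conditioning on it would introduce bias rather than remove it. The overall comparison is the causal one.
So P(outcome | do(Line C)) is just the pooled rate for Line C: 391/1500 = 0.261.

0.26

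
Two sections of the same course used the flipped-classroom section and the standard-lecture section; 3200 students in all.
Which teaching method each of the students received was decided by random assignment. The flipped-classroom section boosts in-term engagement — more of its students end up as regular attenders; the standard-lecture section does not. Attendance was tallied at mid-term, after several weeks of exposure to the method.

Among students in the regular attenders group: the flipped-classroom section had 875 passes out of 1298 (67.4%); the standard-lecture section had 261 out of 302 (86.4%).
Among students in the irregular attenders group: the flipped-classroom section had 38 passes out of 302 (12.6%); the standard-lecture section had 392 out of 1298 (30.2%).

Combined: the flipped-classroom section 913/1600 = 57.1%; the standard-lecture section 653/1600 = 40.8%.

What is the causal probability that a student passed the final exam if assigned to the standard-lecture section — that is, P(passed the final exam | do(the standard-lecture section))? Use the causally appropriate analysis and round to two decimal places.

0.41

Mid-term attendance is downstream of the teaching method. One should not condition on a consequence of treatment, so the overall rates are the right comparison.
So P(outcome | do(the standard-lecture section)) is just the pooled rate for the standard-lecture section: 653/1600 = 0.408.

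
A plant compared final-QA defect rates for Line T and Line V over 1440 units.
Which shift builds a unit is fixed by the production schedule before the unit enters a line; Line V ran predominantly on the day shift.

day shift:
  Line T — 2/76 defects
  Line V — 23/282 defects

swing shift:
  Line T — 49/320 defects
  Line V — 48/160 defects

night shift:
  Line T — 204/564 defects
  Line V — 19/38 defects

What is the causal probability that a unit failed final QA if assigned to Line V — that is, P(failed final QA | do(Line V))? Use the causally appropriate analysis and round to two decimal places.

0.33

Nothing the line does changes shift; the imbalance is an allocation artefact. With shift also predicting the outcome, the pooled figure is confounded, and the within-stratum comparison is the causal one.
Standardising Line V to the population shift mix: 0.249·23/282 + 0.333·48/160 + 0.418·19/38 = 0.329.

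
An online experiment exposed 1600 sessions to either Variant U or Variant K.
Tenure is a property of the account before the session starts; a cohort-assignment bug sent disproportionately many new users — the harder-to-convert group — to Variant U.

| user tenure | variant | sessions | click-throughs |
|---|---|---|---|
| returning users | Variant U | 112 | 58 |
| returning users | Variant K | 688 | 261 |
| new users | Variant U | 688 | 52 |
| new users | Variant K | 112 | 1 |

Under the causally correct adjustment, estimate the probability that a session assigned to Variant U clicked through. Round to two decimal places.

0.30

Since user tenure is a pre-existing factor (not a product of the variant) and it affects the outcome on its own, it is a confounder. The stratified rates, not the pooled rate, identify the causal effect.
Standardising Variant U to the population user tenure mix: 0.500·58/112 + 0.500·52/688 = 0.297.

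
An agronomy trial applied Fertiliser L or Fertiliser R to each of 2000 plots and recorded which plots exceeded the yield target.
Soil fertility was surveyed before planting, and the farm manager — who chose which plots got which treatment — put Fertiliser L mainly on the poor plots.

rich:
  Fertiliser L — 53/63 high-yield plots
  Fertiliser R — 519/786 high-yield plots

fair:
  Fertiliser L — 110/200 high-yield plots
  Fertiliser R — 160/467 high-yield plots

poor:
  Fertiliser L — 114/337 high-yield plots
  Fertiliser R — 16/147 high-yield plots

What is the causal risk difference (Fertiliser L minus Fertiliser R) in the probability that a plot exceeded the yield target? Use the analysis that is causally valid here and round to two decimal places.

Within every soil fertility level Fertiliser L has the higher rate, yet pooled Fertiliser R does — Simpson's reversal.
Here soil fertility is a common cause — it drives both which fertiliser a case falls under and the outcome. The crude comparison mixes populations; the stratum-specific rates are the causally relevant ones.
Adjusting over the population distribution of soil fertility: 0.424·(0.841−0.660) + 0.334·(0.550−0.343) + 0.242·(0.338−0.109) = +0.202.

+0.20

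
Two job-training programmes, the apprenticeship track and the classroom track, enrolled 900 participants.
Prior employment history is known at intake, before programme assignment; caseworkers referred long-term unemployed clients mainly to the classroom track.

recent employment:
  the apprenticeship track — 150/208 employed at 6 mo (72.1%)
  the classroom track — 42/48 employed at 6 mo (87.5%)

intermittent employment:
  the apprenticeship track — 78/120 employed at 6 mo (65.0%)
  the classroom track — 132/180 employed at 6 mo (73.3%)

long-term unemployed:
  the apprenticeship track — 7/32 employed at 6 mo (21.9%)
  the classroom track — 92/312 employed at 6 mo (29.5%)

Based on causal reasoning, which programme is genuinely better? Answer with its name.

Prior employment history differs across programmes for reasons unrelated to any effect of the programme itself, and it separately predicts the outcome — a classic confounder. We must compare within prior employment history levels.
Within each level — recent employment: 72.1% vs 87.5%; intermittent employment: 65.0% vs 73.3%; long-term unemployed: 21.9% vs 29.5% — the classroom track is higher every time.

the classroom track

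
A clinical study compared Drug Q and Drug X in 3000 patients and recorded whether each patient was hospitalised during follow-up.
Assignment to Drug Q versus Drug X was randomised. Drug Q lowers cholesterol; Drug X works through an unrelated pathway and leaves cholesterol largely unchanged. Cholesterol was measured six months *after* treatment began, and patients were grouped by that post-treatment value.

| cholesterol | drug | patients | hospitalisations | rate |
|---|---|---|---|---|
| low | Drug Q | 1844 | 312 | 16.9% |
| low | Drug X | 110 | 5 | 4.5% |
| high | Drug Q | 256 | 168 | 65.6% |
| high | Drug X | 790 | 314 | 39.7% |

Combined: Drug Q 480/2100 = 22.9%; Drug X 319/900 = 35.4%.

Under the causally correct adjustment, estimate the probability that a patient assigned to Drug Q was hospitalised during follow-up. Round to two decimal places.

The cholesterol-specific comparison favours Drug X throughout, but the pooled figures favour Drug Q. The question is whether to condition on cholesterol.
Cholesterol here is a post-treatment variable shaped by the drug; conditioning on it would introduce bias rather than remove it. The overall comparison is the causal one.
So P(outcome | do(Drug Q)) is just the pooled rate for Drug Q: 480/2100 = 0.229.

0.23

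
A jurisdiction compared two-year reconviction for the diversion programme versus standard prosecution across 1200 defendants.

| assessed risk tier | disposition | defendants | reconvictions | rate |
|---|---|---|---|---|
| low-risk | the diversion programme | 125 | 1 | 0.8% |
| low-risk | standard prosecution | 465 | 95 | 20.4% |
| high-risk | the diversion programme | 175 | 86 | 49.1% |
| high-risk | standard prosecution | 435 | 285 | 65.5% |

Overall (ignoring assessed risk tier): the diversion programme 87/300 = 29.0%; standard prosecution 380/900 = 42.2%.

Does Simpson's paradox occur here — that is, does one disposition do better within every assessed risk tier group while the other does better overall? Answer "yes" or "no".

Within each assessed risk tier level (low-risk 0.8% vs 20.4%; high-risk 49.1% vs 65.5%), the diversion programme has the lower rate every time. Pooled: 29.0% vs 42.2% — the diversion programme has the lower rate overall. They agree.

no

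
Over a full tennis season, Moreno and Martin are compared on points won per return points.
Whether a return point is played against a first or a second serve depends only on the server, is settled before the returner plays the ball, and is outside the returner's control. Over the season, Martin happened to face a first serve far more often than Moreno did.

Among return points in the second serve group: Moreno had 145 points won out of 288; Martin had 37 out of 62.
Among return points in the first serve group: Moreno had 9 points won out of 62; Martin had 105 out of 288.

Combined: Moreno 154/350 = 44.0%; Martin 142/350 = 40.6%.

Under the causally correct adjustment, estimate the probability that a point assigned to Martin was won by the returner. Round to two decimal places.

Within every serve type level Martin has the higher rate, yet pooled Moreno does — Simpson's reversal.
Since serve type is a pre-existing factor (not a product of the player) and it affects the outcome on its own, it is a confounder. The stratified rates, not the pooled rate, identify the causal effect.
Standardising Martin to the population serve type mix: 0.500·37/62 + 0.500·105/288 = 0.481.

0.48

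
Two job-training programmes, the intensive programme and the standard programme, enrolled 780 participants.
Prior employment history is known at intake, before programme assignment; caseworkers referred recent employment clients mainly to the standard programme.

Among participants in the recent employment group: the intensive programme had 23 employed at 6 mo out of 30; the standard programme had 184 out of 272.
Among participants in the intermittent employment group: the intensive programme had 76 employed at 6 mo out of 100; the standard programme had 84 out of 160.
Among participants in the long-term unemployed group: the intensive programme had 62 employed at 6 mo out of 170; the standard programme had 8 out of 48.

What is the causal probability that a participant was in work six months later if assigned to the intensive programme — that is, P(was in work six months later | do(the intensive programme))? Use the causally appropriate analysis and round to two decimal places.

Since prior employment history is a pre-existing factor (not a product of the programme) and it affects the outcome on its own, it is a confounder. The stratified rates, not the pooled rate, identify the causal effect.
Standardising the intensive programme to the population prior employment history mix: 0.387·23/30 + 0.333·76/100 + 0.279·62/170 = 0.652.

0.65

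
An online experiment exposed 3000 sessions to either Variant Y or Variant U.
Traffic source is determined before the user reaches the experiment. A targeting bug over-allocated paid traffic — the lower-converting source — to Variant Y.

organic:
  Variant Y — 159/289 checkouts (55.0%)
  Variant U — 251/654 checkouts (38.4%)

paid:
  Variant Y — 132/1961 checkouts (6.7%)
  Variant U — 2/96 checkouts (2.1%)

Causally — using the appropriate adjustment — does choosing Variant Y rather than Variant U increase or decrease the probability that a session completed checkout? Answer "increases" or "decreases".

increases

Within every traffic source level Variant Y has the higher rate, yet pooled Variant U does — Simpson's reversal.
Since traffic source is a pre-existing factor (not a product of the variant) and it affects the outcome on its own, it is a confounder. The stratified rates, not the pooled rate, identify the causal effect.
Within each level — organic: 55.0% vs 38.4%; paid: 6.7% vs 2.1% — Variant Y is higher every time.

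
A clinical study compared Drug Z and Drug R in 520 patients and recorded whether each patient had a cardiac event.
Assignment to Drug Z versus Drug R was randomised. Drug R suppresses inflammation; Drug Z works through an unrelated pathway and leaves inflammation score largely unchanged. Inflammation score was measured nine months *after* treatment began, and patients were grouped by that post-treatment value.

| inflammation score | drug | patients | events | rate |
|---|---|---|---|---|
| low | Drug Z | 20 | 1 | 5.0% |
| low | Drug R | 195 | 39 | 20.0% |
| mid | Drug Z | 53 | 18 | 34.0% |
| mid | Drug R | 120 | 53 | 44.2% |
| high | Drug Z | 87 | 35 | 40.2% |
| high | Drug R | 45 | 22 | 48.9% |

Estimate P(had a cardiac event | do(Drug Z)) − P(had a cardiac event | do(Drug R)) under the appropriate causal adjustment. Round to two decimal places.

Because the drug influences inflammation score, inflammation score is a post-treatment mediator, not a confounder. Stratifying on it would bias the estimate; the causal effect is the crude pooled difference.
The causal difference is the pooled difference: 0.338 − 0.317 = +0.021.

+0.02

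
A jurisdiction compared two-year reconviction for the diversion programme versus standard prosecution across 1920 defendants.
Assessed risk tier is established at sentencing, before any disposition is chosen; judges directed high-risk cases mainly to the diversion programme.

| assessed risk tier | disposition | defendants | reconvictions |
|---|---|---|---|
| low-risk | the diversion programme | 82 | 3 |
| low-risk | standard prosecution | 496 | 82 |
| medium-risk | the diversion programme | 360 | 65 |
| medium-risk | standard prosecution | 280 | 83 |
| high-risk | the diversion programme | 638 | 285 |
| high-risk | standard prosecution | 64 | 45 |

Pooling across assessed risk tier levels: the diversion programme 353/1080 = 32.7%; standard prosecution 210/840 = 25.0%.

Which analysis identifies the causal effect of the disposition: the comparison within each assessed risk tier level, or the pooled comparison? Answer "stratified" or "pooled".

stratified

The stratified and pooled comparisons disagree (the diversion programme wins within each assessed risk tier; standard prosecution wins overall), so the answer turns on the causal role of assessed risk tier.
Since assessed risk tier is a pre-existing factor (not a product of the disposition) and it affects the outcome on its own, it is a confounder. The stratified rates, not the pooled rate, identify the causal effect.
Within each level — low-risk: 3.7% vs 16.5%; medium-risk: 18.1% vs 29.6%; high-risk: 44.7% vs 70.3% — the diversion programme is lower every time.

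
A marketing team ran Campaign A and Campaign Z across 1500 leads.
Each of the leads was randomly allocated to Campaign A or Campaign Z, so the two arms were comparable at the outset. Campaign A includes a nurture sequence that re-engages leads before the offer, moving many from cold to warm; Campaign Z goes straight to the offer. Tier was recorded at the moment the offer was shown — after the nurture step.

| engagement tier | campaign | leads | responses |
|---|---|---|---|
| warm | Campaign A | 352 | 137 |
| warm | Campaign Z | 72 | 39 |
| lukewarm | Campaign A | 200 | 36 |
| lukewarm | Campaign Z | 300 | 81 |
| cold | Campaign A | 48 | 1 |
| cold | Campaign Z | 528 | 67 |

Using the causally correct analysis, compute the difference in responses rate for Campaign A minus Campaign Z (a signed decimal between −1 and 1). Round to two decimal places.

Within every engagement tier level Campaign Z has the higher rate, yet pooled Campaign A does — Simpson's reversal.
Stratifying would compare campaigns among leads the campaigns themselves sorted into engagement tier groups — a form of selection on an intermediate. The unconditioned pooled rates give the total causal effect.
The causal difference is the pooled difference: 0.290 − 0.208 = +0.082.

+0.08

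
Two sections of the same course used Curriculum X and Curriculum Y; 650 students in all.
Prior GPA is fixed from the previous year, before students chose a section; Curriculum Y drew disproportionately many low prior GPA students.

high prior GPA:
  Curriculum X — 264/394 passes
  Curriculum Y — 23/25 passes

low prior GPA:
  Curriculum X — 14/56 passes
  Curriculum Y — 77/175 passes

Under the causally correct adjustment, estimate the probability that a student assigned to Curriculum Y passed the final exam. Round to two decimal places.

Within every prior GPA band level Curriculum Y has the higher rate, yet pooled Curriculum X does — Simpson's reversal.
Here prior GPA band is a common cause — it drives both which teaching method a case falls under and the outcome. The crude comparison mixes populations; the stratum-specific rates are the causally relevant ones.
Standardising Curriculum Y to the population prior GPA band mix: 0.645·23/25 + 0.355·77/175 = 0.749.

0.75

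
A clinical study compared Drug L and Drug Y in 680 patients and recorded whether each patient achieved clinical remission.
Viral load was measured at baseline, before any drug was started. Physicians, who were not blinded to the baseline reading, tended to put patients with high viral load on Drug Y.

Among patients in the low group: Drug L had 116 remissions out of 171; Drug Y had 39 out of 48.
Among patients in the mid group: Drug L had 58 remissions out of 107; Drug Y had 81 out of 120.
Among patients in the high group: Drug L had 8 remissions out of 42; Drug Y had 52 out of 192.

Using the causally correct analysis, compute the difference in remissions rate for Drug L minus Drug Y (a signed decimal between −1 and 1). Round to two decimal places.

-0.12

The imbalance in viral load arose from how patients were allocated, not from anything the drug did; and viral load independently affects the outcome. The pooled gap is confounded — condition on viral load.
Adjusting over the population distribution of viral load: 0.322·(0.678−0.812) + 0.334·(0.542−0.675) + 0.344·(0.190−0.271) = -0.115.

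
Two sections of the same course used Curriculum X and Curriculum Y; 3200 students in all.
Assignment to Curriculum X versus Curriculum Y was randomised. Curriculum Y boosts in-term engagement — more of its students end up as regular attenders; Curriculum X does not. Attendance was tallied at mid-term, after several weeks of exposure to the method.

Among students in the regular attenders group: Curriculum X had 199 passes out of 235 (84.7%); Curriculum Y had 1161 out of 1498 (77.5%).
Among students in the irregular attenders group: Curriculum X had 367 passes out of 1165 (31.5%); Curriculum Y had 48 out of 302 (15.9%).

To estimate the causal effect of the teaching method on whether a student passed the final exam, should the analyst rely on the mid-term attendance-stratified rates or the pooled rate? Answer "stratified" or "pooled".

pooled

Curriculum X is higher inside every mid-term attendance stratum but Curriculum Y is higher in aggregate. Whether to stratify depends on how mid-term attendance relates to the teaching method.
Mid-term attendance is downstream of the teaching method. One should not condition on a consequence of treatment, so the overall rates are the right comparison.
Pooled: Curriculum X 40.4% vs Curriculum Y 67.2%; Curriculum Y is higher overall.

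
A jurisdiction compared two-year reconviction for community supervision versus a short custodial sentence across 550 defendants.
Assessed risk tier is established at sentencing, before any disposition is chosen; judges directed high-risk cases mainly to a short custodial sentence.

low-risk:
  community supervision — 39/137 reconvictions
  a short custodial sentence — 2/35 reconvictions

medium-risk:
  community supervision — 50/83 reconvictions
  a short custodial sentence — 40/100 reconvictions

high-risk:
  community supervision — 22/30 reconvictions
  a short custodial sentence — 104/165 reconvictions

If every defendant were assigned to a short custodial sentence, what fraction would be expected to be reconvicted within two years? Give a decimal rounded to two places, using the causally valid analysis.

0.37

The assessed risk tier-specific comparison favours a short custodial sentence throughout, but the pooled figures favour community supervision. The question is whether to condition on assessed risk tier.
Assessed risk tier satisfies the back-door criterion: it is not a descendant of the disposition, and it blocks the spurious path from disposition to outcome. Adjusting for it (i.e., using the within-assessed risk tier rates) gives the causal effect.
Standardising a short custodial sentence to the population assessed risk tier mix: 0.313·2/35 + 0.333·40/100 + 0.355·104/165 = 0.374.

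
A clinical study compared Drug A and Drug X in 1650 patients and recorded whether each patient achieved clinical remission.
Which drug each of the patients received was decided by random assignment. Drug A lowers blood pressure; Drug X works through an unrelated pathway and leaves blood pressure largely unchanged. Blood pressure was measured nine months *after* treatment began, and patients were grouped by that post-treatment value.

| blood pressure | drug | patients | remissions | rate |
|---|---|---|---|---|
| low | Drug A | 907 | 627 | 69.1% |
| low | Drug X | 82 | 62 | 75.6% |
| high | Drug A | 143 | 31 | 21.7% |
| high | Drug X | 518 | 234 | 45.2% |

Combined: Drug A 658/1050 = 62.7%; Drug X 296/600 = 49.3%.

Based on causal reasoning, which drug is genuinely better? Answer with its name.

Blood pressure is recorded after the drug and is itself shifted by it — it sits on the causal path from drug to outcome. Conditioning on a mediator would strip out part of the effect we want; the pooled comparison gives the total causal effect.
Pooled: Drug A 62.7% vs Drug X 49.3%; Drug A is higher overall.

Drug A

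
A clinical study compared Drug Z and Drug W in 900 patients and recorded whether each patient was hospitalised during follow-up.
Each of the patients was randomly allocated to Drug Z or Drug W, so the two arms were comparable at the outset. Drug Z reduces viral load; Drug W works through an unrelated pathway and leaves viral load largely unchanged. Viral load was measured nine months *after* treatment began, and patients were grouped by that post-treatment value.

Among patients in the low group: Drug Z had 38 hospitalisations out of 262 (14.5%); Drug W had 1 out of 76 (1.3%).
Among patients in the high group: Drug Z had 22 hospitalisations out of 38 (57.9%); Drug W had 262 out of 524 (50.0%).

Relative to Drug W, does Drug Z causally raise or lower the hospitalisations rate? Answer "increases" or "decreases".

decreases

Within every viral load level Drug W has the lower rate, yet pooled Drug Z does — Simpson's reversal.
The distribution of viral load is itself part of what the drug does — it is an intermediate outcome. Holding it fixed would remove that part of the effect; the total effect is the pooled difference.
Pooled: Drug Z 20.0% vs Drug W 43.8%; Drug Z is lower overall.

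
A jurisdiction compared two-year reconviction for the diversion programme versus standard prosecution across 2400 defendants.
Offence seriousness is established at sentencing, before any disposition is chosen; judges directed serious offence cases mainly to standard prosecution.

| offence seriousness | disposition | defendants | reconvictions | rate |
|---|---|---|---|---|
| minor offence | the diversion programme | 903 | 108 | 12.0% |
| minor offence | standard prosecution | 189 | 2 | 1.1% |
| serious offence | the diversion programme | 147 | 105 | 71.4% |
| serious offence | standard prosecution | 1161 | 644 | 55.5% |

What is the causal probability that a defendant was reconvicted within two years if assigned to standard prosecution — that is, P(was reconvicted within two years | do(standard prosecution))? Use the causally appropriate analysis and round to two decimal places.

0.31

Within every offence seriousness level standard prosecution has the lower rate, yet pooled the diversion programme does — Simpson's reversal.
The imbalance in offence seriousness arose from how defendants were allocated, not from anything the disposition did; and offence seriousness independently affects the outcome. The pooled gap is confounded — condition on offence seriousness.
Standardising standard prosecution to the population offence seriousness mix: 0.455·2/189 + 0.545·644/1161 = 0.307.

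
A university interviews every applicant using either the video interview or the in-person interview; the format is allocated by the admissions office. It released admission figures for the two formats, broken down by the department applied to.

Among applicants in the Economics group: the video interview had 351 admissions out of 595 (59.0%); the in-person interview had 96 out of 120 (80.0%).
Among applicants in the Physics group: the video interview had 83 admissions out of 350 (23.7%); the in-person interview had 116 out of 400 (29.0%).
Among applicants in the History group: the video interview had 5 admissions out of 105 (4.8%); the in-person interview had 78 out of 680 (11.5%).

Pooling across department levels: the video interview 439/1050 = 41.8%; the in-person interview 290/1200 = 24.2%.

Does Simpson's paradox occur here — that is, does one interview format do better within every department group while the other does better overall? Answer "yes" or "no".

Within each department level (Economics 59.0% vs 80.0%; Physics 23.7% vs 29.0%; History 4.8% vs 11.5%), the in-person interview has the higher rate every time. Pooled: 41.8% vs 24.2% — the video interview has the higher rate overall. The two comparisons disagree.

yes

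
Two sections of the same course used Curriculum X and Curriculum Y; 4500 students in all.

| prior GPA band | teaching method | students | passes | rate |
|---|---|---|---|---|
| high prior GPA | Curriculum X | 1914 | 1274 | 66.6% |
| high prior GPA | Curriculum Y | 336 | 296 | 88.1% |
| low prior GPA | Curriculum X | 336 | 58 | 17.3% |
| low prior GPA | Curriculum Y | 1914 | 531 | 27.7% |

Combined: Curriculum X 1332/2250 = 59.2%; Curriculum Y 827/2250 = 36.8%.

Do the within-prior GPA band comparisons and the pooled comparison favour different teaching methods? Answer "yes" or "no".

yes

Within each prior GPA band level (high prior GPA 66.6% vs 88.1%; low prior GPA 17.3% vs 27.7%), Curriculum Y has the higher rate every time. Pooled: 59.2% vs 36.8% — Curriculum X has the higher rate overall. The two comparisons disagree.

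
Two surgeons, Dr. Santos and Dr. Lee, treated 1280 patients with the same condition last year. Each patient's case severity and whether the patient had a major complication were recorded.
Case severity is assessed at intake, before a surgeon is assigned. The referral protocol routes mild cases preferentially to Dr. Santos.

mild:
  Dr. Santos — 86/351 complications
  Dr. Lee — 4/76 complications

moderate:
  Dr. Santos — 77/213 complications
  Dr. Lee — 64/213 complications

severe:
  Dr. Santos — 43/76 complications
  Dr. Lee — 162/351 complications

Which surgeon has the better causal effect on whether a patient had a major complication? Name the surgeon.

Dr. Lee

Within every case severity level Dr. Lee has the lower rate, yet pooled Dr. Santos does — Simpson's reversal.
Case severity differs across surgeons for reasons unrelated to any effect of the surgeon itself, and it separately predicts the outcome — a classic confounder. We must compare within case severity levels.
Within each level — mild: 24.5% vs 5.3%; moderate: 36.2% vs 30.0%; severe: 56.6% vs 46.2% — Dr. Lee is lower every time.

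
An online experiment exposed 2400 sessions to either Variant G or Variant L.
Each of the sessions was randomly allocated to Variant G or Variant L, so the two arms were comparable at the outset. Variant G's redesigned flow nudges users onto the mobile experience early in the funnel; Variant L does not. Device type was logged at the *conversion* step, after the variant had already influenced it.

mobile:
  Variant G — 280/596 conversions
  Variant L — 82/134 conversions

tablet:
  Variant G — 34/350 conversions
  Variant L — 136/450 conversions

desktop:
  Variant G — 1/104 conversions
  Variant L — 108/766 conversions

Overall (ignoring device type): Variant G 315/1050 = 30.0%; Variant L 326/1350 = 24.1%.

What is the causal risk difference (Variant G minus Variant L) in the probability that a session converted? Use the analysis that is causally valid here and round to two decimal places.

+0.06

The device type-specific comparison favours Variant L throughout, but the pooled figures favour Variant G. The question is whether to condition on device type.
Device type is recorded after the variant and is itself shifted by it — it sits on the causal path from variant to outcome. Conditioning on a mediator would strip out part of the effect we want; the pooled comparison gives the total causal effect.
The causal difference is the pooled difference: 0.300 − 0.241 = +0.059.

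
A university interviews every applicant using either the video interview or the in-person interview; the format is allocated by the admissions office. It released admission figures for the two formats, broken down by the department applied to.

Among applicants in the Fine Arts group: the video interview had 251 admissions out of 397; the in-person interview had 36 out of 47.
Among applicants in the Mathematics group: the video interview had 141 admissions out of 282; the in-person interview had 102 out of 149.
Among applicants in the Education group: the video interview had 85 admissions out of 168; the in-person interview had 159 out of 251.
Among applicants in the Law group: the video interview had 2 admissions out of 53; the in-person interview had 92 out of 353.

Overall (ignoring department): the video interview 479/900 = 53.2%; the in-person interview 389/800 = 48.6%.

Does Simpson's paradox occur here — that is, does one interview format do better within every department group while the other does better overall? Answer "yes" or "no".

yes

Within each department level (Fine Arts 63.2% vs 76.6%; Mathematics 50.0% vs 68.5%; Education 50.6% vs 63.3%; Law 3.8% vs 26.1%), the in-person interview has the higher rate every time. Pooled: 53.2% vs 48.6% — the video interview has the higher rate overall. The two comparisons disagree.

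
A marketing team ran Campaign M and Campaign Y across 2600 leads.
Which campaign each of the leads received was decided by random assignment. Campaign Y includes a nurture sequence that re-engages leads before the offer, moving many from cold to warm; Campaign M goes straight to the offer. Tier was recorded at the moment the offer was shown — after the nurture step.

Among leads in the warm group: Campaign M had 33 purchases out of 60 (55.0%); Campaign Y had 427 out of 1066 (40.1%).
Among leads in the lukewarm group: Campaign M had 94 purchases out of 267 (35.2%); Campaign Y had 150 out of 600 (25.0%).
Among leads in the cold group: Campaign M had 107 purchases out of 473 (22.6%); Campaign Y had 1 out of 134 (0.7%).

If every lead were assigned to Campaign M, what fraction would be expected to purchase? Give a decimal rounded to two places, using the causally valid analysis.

Campaign M is higher inside every engagement tier stratum but Campaign Y is higher in aggregate. Whether to stratify depends on how engagement tier relates to the campaign.
Engagement tier lies on the pathway campaign → engagement tier → outcome, so adjusting for it blocks the indirect effect. For the total causal effect of campaign, use the unadjusted pooled rates.
So P(outcome | do(Campaign M)) is just the pooled rate for Campaign M: 234/800 = 0.292.

0.29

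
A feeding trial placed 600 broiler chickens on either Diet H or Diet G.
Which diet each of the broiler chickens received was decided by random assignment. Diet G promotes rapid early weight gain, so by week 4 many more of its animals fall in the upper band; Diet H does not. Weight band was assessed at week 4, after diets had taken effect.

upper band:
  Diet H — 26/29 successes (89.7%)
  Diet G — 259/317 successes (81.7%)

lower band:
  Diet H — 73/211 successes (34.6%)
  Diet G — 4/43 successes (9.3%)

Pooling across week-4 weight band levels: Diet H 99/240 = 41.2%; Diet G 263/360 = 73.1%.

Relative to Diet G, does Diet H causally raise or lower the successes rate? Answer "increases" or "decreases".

Week-4 weight band is downstream of the diet. One should not condition on a consequence of treatment, so the overall rates are the right comparison.
Pooled: Diet H 41.2% vs Diet G 73.1%; Diet G is higher overall.

decreases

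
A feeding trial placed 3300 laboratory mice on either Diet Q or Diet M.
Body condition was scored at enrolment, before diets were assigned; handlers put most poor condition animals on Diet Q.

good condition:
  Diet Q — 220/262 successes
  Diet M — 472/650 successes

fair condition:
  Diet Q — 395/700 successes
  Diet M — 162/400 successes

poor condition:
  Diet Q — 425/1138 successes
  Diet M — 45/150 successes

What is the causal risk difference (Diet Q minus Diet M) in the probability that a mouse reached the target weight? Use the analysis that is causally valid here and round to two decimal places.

+0.11

Diet Q is higher inside every starting body condition stratum but Diet M is higher in aggregate. Whether to stratify depends on how starting body condition relates to the diet.
Nothing the diet does changes starting body condition; the imbalance is an allocation artefact. With starting body condition also predicting the outcome, the pooled figure is confounded, and the within-stratum comparison is the causal one.
Adjusting over the population distribution of starting body condition: 0.276·(0.840−0.726) + 0.333·(0.564−0.405) + 0.390·(0.373−0.300) = +0.113.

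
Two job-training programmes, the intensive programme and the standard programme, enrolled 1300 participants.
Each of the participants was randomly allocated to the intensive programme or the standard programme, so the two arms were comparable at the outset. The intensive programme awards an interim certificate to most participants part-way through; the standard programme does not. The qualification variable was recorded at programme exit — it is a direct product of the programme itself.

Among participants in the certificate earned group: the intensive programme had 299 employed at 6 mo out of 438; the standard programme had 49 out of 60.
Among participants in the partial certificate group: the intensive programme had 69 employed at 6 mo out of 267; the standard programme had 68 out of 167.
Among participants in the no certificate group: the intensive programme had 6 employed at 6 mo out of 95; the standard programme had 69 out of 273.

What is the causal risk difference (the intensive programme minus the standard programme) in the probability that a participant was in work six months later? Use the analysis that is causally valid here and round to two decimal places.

+0.10

The qualification attained during the programme-specific comparison favours the standard programme throughout, but the pooled figures favour the intensive programme. The question is whether to condition on qualification attained during the programme.
Qualification attained during the programme lies on the pathway programme → qualification attained during the programme → outcome, so adjusting for it blocks the indirect effect. For the total causal effect of programme, use the unadjusted pooled rates.
The causal difference is the pooled difference: 0.468 − 0.372 = +0.096.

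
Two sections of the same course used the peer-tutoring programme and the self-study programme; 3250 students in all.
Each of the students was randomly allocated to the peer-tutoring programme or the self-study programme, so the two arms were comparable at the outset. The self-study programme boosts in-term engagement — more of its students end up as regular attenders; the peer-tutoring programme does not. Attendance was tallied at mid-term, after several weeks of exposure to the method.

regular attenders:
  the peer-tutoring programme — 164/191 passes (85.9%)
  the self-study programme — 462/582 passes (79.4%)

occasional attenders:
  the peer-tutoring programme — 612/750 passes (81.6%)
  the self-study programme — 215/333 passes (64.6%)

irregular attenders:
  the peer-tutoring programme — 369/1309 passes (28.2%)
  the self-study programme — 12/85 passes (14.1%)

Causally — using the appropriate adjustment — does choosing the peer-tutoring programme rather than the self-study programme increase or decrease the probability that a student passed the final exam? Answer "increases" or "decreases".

decreases

Stratifying would compare teaching methods among students the teaching methods themselves sorted into mid-term attendance groups — a form of selection on an intermediate. The unconditioned pooled rates give the total causal effect.
Pooled: the peer-tutoring programme 50.9% vs the self-study programme 68.9%; the self-study programme is higher overall.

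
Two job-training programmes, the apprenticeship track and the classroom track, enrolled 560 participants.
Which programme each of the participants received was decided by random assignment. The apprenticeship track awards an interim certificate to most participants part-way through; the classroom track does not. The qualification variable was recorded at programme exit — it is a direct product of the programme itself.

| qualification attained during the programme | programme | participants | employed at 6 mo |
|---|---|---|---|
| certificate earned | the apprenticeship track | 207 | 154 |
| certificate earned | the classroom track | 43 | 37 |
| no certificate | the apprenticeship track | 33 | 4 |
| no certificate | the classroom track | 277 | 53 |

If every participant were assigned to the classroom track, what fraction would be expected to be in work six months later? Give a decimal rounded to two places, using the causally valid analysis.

the classroom track is higher inside every qualification attained during the programme stratum but the apprenticeship track is higher in aggregate. Whether to stratify depends on how qualification attained during the programme relates to the programme.
Stratifying would compare programmes among participants the programmes themselves sorted into qualification attained during the programme groups — a form of selection on an intermediate. The unconditioned pooled rates give the total causal effect.
So P(outcome | do(the classroom track)) is just the pooled rate for the classroom track: 90/320 = 0.281.

0.28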